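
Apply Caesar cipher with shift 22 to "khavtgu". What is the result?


Caesar cipher: shift "khavtgu" by 22
  'k' (pos 10) + 22 = pos 6 = 'g'
  'h' (pos 7) + 22 = pos 3 = 'd'
  'a' (pos 0) + 22 = pos 22 = 'w'
  'v' (pos 21) + 22 = pos 17 = 'r'
  't' (pos 19) + 22 = pos 15 = 'p'
  'g' (pos 6) + 22 = pos 2 = 'c'
  'u' (pos 20) + 22 = pos 16 = 'q'
Result: gdwrpcq

gdwrpcq


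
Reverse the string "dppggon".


Input: dppggon
Reading characters right to left:
  Position 6: 'n'
  Position 5: 'o'
  Position 4: 'g'
  Position 3: 'g'
  Position 2: 'p'
  Position 1: 'p'
  Position 0: 'd'
Reversed: noggppd

noggppd


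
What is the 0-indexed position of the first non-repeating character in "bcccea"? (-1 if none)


Input: bcccea
Character frequencies:
  'a': 1
  'b': 1
  'c': 3
  'e': 1
Scanning left to right for freq == 1:
  Position 0 ('b'): unique! => answer = 0

0


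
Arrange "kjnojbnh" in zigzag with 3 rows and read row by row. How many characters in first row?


Zigzag "kjnojbnh" into 3 rows:
Placing characters:
  'k' => row 0
  'j' => row 1
  'n' => row 2
  'o' => row 1
  'j' => row 0
  'b' => row 1
  'n' => row 2
  'h' => row 1
Rows:
  Row 0: "kj"
  Row 1: "jobh"
  Row 2: "nn"
First row length: 2

2


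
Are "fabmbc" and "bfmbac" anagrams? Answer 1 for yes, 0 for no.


Strings: "fabmbc", "bfmbac"
Sorted first:  abbcfm
Sorted second: abbcfm
Sorted forms match => anagrams

1


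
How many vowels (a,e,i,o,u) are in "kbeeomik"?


Input: kbeeomik
Checking each character:
  'k' at position 0: consonant
  'b' at position 1: consonant
  'e' at position 2: vowel (running total: 1)
  'e' at position 3: vowel (running total: 2)
  'o' at position 4: vowel (running total: 3)
  'm' at position 5: consonant
  'i' at position 6: vowel (running total: 4)
  'k' at position 7: consonant
Total vowels: 4

4


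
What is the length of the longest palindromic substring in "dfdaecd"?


Input: "dfdaecd"
Checking substrings for palindromes:
  [0:3] "dfd" (len 3) => palindrome
Longest palindromic substring: "dfd" with length 3

3


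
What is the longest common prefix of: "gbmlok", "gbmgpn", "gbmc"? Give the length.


Words: gbmlok, gbmgpn, gbmc
  Position 0: all 'g' => match
  Position 1: all 'b' => match
  Position 2: all 'm' => match
  Position 3: ('l', 'g', 'c') => mismatch, stop
LCP = "gbm" (length 3)

3


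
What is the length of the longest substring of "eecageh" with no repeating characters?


Input: "eecageh"
Sliding window (track last position of each char):
  Position 0 ('e'): window [0,0] length 1 -- new best
  Position 1 ('e'): repeat (last at 0), move window start to 1
  Position 1 ('e'): window [1,1] length 1
  Position 2 ('c'): window [1,2] length 2 -- new best
  Position 3 ('a'): window [1,3] length 3 -- new best
  Position 4 ('g'): window [1,4] length 4 -- new best
  Position 5 ('e'): repeat (last at 1), move window start to 2
  Position 5 ('e'): window [2,5] length 4
  Position 6 ('h'): window [2,6] length 5 -- new best
Longest substring with no repeats: "cageh" with length 5

5


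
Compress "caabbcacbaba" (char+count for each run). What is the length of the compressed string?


Input: caabbcacbaba
Runs:
  'c' x 1 => "c1"
  'a' x 2 => "a2"
  'b' x 2 => "b2"
  'c' x 1 => "c1"
  'a' x 1 => "a1"
  'c' x 1 => "c1"
  'b' x 1 => "b1"
  'a' x 1 => "a1"
  'b' x 1 => "b1"
  'a' x 1 => "a1"
Compressed: "c1a2b2c1a1c1b1a1b1a1"
Compressed length: 20

20


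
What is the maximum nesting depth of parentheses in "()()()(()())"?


Input: "()()()(()())"
Tracking depth:
  Position 0 '(': depth becomes 1
  Position 1 ')': depth becomes 0
  Position 2 '(': depth becomes 1
  Position 3 ')': depth becomes 0
  Position 4 '(': depth becomes 1
  Position 5 ')': depth becomes 0
  Position 6 '(': depth becomes 1
  Position 7 '(': depth becomes 2
  Position 8 ')': depth becomes 1
  Position 9 '(': depth becomes 2
  Position 10 ')': depth becomes 1
  Position 11 ')': depth becomes 0
Maximum depth reached: 2

2


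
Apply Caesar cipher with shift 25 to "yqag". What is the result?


Caesar cipher: shift "yqag" by 25
  'y' (pos 24) + 25 = pos 23 = 'x'
  'q' (pos 16) + 25 = pos 15 = 'p'
  'a' (pos 0) + 25 = pos 25 = 'z'
  'g' (pos 6) + 25 = pos 5 = 'f'
Result: xpzf

xpzf


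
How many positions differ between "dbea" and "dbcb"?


Comparing "dbea" and "dbcb" position by position:
  Position 0: 'd' vs 'd' => same
  Position 1: 'b' vs 'b' => same
  Position 2: 'e' vs 'c' => DIFFER
  Position 3: 'a' vs 'b' => DIFFER
Positions that differ: 2

2


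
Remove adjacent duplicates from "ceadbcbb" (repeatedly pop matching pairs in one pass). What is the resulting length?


Input: ceadbcbb
Stack-based adjacent duplicate removal:
  Read 'c': push. Stack: c
  Read 'e': push. Stack: ce
  Read 'a': push. Stack: cea
  Read 'd': push. Stack: cead
  Read 'b': push. Stack: ceadb
  Read 'c': push. Stack: ceadbc
  Read 'b': push. Stack: ceadbcb
  Read 'b': matches stack top 'b' => pop. Stack: ceadbc
Final stack: "ceadbc" (length 6)

6


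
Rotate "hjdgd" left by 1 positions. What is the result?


Input: "hjdgd", rotate left by 1
First 1 characters: "h"
Remaining characters: "jdgd"
Concatenate remaining + first: "jdgd" + "h" = "jdgdh"

jdgdh


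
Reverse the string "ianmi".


Input: ianmi
Reading characters right to left:
  Position 4: 'i'
  Position 3: 'm'
  Position 2: 'n'
  Position 1: 'a'
  Position 0: 'i'
Reversed: imnai

imnai


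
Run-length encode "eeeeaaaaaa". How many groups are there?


Input: eeeeaaaaaa
Scanning for consecutive runs:
  Group 1: 'e' x 4 (positions 0-3)
  Group 2: 'a' x 6 (positions 4-9)
Total groups: 2

2


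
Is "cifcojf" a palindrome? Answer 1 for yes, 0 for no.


Input: cifcojf
Reversed: fjocfic
  Compare pos 0 ('c') with pos 6 ('f'): MISMATCH
  Compare pos 1 ('i') with pos 5 ('j'): MISMATCH
  Compare pos 2 ('f') with pos 4 ('o'): MISMATCH
Result: not a palindrome

0


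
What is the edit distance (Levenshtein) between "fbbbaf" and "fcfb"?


Computing edit distance: "fbbbaf" -> "fcfb"
DP table:
           f    c    f    b
      0    1    2    3    4
  f   1    0    1    2    3
  b   2    1    1    2    2
  b   3    2    2    2    2
  b   4    3    3    3    2
  a   5    4    4    4    3
  f   6    5    5    4    4
Edit distance = dp[6][4] = 4

4


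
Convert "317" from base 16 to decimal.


Input: "317" in base 16
Positional expansion:
  Digit '3' (value 3) x 16^2 = 768
  Digit '1' (value 1) x 16^1 = 16
  Digit '7' (value 7) x 16^0 = 7
Sum = 791

791


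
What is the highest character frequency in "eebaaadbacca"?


Input: eebaaadbacca
Character counts:
  'a': 5
  'b': 2
  'c': 2
  'd': 1
  'e': 2
Maximum frequency: 5

5


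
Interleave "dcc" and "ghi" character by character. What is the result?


Interleaving "dcc" and "ghi":
  Position 0: 'd' from first, 'g' from second => "dg"
  Position 1: 'c' from first, 'h' from second => "ch"
  Position 2: 'c' from first, 'i' from second => "ci"
Result: dgchci

dgchci


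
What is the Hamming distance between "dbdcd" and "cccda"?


Comparing "dbdcd" and "cccda" position by position:
  Position 0: 'd' vs 'c' => differ
  Position 1: 'b' vs 'c' => differ
  Position 2: 'd' vs 'c' => differ
  Position 3: 'c' vs 'd' => differ
  Position 4: 'd' vs 'a' => differ
Total differences (Hamming distance): 5

5


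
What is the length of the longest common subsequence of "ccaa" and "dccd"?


LCS of "ccaa" and "dccd"
DP table:
           d    c    c    d
      0    0    0    0    0
  c   0    0    1    1    1
  c   0    0    1    2    2
  a   0    0    1    2    2
  a   0    0    1    2    2
LCS length = dp[4][4] = 2

2


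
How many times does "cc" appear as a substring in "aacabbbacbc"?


Searching for "cc" in "aacabbbacbc"
Scanning each position:
  Position 0: "aa" => no
  Position 1: "ac" => no
  Position 2: "ca" => no
  Position 3: "ab" => no
  Position 4: "bb" => no
  Position 5: "bb" => no
  Position 6: "ba" => no
  Position 7: "ac" => no
  Position 8: "cb" => no
  Position 9: "bc" => no
Total occurrences: 0

0


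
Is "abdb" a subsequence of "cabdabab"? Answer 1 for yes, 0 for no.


Check if "abdb" is a subsequence of "cabdabab"
Greedy scan:
  Position 0 ('c'): no match needed
  Position 1 ('a'): matches sub[0] = 'a'
  Position 2 ('b'): matches sub[1] = 'b'
  Position 3 ('d'): matches sub[2] = 'd'
  Position 4 ('a'): no match needed
  Position 5 ('b'): matches sub[3] = 'b'
  Position 6 ('a'): no match needed
  Position 7 ('b'): no match needed
All 4 characters matched => is a subsequence

1


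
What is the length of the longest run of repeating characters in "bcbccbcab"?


Input: "bcbccbcab"
Scanning for longest run:
  Position 1 ('c'): new char, reset run to 1
  Position 2 ('b'): new char, reset run to 1
  Position 3 ('c'): new char, reset run to 1
  Position 4 ('c'): continues run of 'c', length=2
  Position 5 ('b'): new char, reset run to 1
  Position 6 ('c'): new char, reset run to 1
  Position 7 ('a'): new char, reset run to 1
  Position 8 ('b'): new char, reset run to 1
Longest run: 'c' with length 2

2


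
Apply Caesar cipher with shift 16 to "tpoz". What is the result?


Caesar cipher: shift "tpoz" by 16
  't' (pos 19) + 16 = pos 9 = 'j'
  'p' (pos 15) + 16 = pos 5 = 'f'
  'o' (pos 14) + 16 = pos 4 = 'e'
  'z' (pos 25) + 16 = pos 15 = 'p'
Result: jfep

jfep


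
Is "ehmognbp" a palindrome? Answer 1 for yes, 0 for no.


Input: ehmognbp
Reversed: pbngomhe
  Compare pos 0 ('e') with pos 7 ('p'): MISMATCH
  Compare pos 1 ('h') with pos 6 ('b'): MISMATCH
  Compare pos 2 ('m') with pos 5 ('n'): MISMATCH
  Compare pos 3 ('o') with pos 4 ('g'): MISMATCH
Result: not a palindrome

0


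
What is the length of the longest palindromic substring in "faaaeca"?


Input: "faaaeca"
Checking substrings for palindromes:
  [1:4] "aaa" (len 3) => palindrome
  [1:3] "aa" (len 2) => palindrome
  [2:4] "aa" (len 2) => palindrome
Longest palindromic substring: "aaa" with length 3

3


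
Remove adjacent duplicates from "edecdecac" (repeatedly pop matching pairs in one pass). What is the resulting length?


Input: edecdecac
Stack-based adjacent duplicate removal:
  Read 'e': push. Stack: e
  Read 'd': push. Stack: ed
  Read 'e': push. Stack: ede
  Read 'c': push. Stack: edec
  Read 'd': push. Stack: edecd
  Read 'e': push. Stack: edecde
  Read 'c': push. Stack: edecdec
  Read 'a': push. Stack: edecdeca
  Read 'c': push. Stack: edecdecac
Final stack: "edecdecac" (length 9)

9


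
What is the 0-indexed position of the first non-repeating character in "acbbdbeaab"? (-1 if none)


Input: acbbdbeaab
Character frequencies:
  'a': 3
  'b': 4
  'c': 1
  'd': 1
  'e': 1
Scanning left to right for freq == 1:
  Position 0 ('a'): freq=3, skip
  Position 1 ('c'): unique! => answer = 1

1


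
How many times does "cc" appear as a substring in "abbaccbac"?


Searching for "cc" in "abbaccbac"
Scanning each position:
  Position 0: "ab" => no
  Position 1: "bb" => no
  Position 2: "ba" => no
  Position 3: "ac" => no
  Position 4: "cc" => MATCH
  Position 5: "cb" => no
  Position 6: "ba" => no
  Position 7: "ac" => no
Total occurrences: 1

1


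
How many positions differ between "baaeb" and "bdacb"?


Comparing "baaeb" and "bdacb" position by position:
  Position 0: 'b' vs 'b' => same
  Position 1: 'a' vs 'd' => DIFFER
  Position 2: 'a' vs 'a' => same
  Position 3: 'e' vs 'c' => DIFFER
  Position 4: 'b' vs 'b' => same
Positions that differ: 2

2


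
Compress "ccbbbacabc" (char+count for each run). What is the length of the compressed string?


Input: ccbbbacabc
Runs:
  'c' x 2 => "c2"
  'b' x 3 => "b3"
  'a' x 1 => "a1"
  'c' x 1 => "c1"
  'a' x 1 => "a1"
  'b' x 1 => "b1"
  'c' x 1 => "c1"
Compressed: "c2b3a1c1a1b1c1"
Compressed length: 14

14


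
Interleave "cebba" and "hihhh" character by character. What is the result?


Interleaving "cebba" and "hihhh":
  Position 0: 'c' from first, 'h' from second => "ch"
  Position 1: 'e' from first, 'i' from second => "ei"
  Position 2: 'b' from first, 'h' from second => "bh"
  Position 3: 'b' from first, 'h' from second => "bh"
  Position 4: 'a' from first, 'h' from second => "ah"
Result: cheibhbhah

cheibhbhah


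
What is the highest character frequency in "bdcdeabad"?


Input: bdcdeabad
Character counts:
  'a': 2
  'b': 2
  'c': 1
  'd': 3
  'e': 1
Maximum frequency: 3

3


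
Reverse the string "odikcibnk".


Input: odikcibnk
Reading characters right to left:
  Position 8: 'k'
  Position 7: 'n'
  Position 6: 'b'
  Position 5: 'i'
  Position 4: 'c'
  Position 3: 'k'
  Position 2: 'i'
  Position 1: 'd'
  Position 0: 'o'
Reversed: knbickido

knbickido


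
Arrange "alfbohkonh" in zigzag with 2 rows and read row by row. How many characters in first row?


Zigzag "alfbohkonh" into 2 rows:
Placing characters:
  'a' => row 0
  'l' => row 1
  'f' => row 0
  'b' => row 1
  'o' => row 0
  'h' => row 1
  'k' => row 0
  'o' => row 1
  'n' => row 0
  'h' => row 1
Rows:
  Row 0: "afokn"
  Row 1: "lbhoh"
First row length: 5

5


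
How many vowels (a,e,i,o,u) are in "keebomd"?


Input: keebomd
Checking each character:
  'k' at position 0: consonant
  'e' at position 1: vowel (running total: 1)
  'e' at position 2: vowel (running total: 2)
  'b' at position 3: consonant
  'o' at position 4: vowel (running total: 3)
  'm' at position 5: consonant
  'd' at position 6: consonant
Total vowels: 3

3


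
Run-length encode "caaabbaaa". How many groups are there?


Input: caaabbaaa
Scanning for consecutive runs:
  Group 1: 'c' x 1 (positions 0-0)
  Group 2: 'a' x 3 (positions 1-3)
  Group 3: 'b' x 2 (positions 4-5)
  Group 4: 'a' x 3 (positions 6-8)
Total groups: 4

4


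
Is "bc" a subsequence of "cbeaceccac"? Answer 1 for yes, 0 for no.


Check if "bc" is a subsequence of "cbeaceccac"
Greedy scan:
  Position 0 ('c'): no match needed
  Position 1 ('b'): matches sub[0] = 'b'
  Position 2 ('e'): no match needed
  Position 3 ('a'): no match needed
  Position 4 ('c'): matches sub[1] = 'c'
  Position 5 ('e'): no match needed
  Position 6 ('c'): no match needed
  Position 7 ('c'): no match needed
  Position 8 ('a'): no match needed
  Position 9 ('c'): no match needed
All 2 characters matched => is a subsequence

1


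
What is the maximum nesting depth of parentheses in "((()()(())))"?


Input: "((()()(())))"
Tracking depth:
  Position 0 '(': depth becomes 1
  Position 1 '(': depth becomes 2
  Position 2 '(': depth becomes 3
  Position 3 ')': depth becomes 2
  Position 4 '(': depth becomes 3
  Position 5 ')': depth becomes 2
  Position 6 '(': depth becomes 3
  Position 7 '(': depth becomes 4
  Position 8 ')': depth becomes 3
  Position 9 ')': depth becomes 2
  Position 10 ')': depth becomes 1
  Position 11 ')': depth becomes 0
Maximum depth reached: 4

4


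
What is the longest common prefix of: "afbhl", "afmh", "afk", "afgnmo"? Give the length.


Words: afbhl, afmh, afk, afgnmo
  Position 0: all 'a' => match
  Position 1: all 'f' => match
  Position 2: ('b', 'm', 'k', 'g') => mismatch, stop
LCP = "af" (length 2)

2


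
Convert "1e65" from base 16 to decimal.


Input: "1e65" in base 16
Positional expansion:
  Digit '1' (value 1) x 16^3 = 4096
  Digit 'e' (value 14) x 16^2 = 3584
  Digit '6' (value 6) x 16^1 = 96
  Digit '5' (value 5) x 16^0 = 5
Sum = 7781

7781


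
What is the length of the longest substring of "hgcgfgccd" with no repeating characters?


Input: "hgcgfgccd"
Sliding window (track last position of each char):
  Position 0 ('h'): window [0,0] length 1 -- new best
  Position 1 ('g'): window [0,1] length 2 -- new best
  Position 2 ('c'): window [0,2] length 3 -- new best
  Position 3 ('g'): repeat (last at 1), move window start to 2
  Position 3 ('g'): window [2,3] length 2
  Position 4 ('f'): window [2,4] length 3
  Position 5 ('g'): repeat (last at 3), move window start to 4
  Position 5 ('g'): window [4,5] length 2
  Position 6 ('c'): window [4,6] length 3
  Position 7 ('c'): repeat (last at 6), move window start to 7
  Position 7 ('c'): window [7,7] length 1
  Position 8 ('d'): window [7,8] length 2
Longest substring with no repeats: "hgc" with length 3

3


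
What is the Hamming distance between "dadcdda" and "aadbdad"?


Comparing "dadcdda" and "aadbdad" position by position:
  Position 0: 'd' vs 'a' => differ
  Position 1: 'a' vs 'a' => same
  Position 2: 'd' vs 'd' => same
  Position 3: 'c' vs 'b' => differ
  Position 4: 'd' vs 'd' => same
  Position 5: 'd' vs 'a' => differ
  Position 6: 'a' vs 'd' => differ
Total differences (Hamming distance): 4

4


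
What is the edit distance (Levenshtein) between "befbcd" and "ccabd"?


Computing edit distance: "befbcd" -> "ccabd"
DP table:
           c    c    a    b    d
      0    1    2    3    4    5
  b   1    1    2    3    3    4
  e   2    2    2    3    4    4
  f   3    3    3    3    4    5
  b   4    4    4    4    3    4
  c   5    4    4    5    4    4
  d   6    5    5    5    5    4
Edit distance = dp[6][5] = 4

4


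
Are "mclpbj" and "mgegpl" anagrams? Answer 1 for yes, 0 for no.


Strings: "mclpbj", "mgegpl"
Sorted first:  bcjlmp
Sorted second: egglmp
Differ at position 0: 'b' vs 'e' => not anagrams

0


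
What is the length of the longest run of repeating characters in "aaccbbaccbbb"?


Input: "aaccbbaccbbb"
Scanning for longest run:
  Position 1 ('a'): continues run of 'a', length=2
  Position 2 ('c'): new char, reset run to 1
  Position 3 ('c'): continues run of 'c', length=2
  Position 4 ('b'): new char, reset run to 1
  Position 5 ('b'): continues run of 'b', length=2
  Position 6 ('a'): new char, reset run to 1
  Position 7 ('c'): new char, reset run to 1
  Position 8 ('c'): continues run of 'c', length=2
  Position 9 ('b'): new char, reset run to 1
  Position 10 ('b'): continues run of 'b', length=2
  Position 11 ('b'): continues run of 'b', length=3
Longest run: 'b' with length 3

3


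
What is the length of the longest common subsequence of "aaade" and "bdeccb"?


LCS of "aaade" and "bdeccb"
DP table:
           b    d    e    c    c    b
      0    0    0    0    0    0    0
  a   0    0    0    0    0    0    0
  a   0    0    0    0    0    0    0
  a   0    0    0    0    0    0    0
  d   0    0    1    1    1    1    1
  e   0    0    1    2    2    2    2
LCS length = dp[5][6] = 2

2


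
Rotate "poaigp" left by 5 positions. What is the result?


Input: "poaigp", rotate left by 5
First 5 characters: "poaig"
Remaining characters: "p"
Concatenate remaining + first: "p" + "poaig" = "ppoaig"

ppoaig


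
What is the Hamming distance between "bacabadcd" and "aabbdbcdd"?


Comparing "bacabadcd" and "aabbdbcdd" position by position:
  Position 0: 'b' vs 'a' => differ
  Position 1: 'a' vs 'a' => same
  Position 2: 'c' vs 'b' => differ
  Position 3: 'a' vs 'b' => differ
  Position 4: 'b' vs 'd' => differ
  Position 5: 'a' vs 'b' => differ
  Position 6: 'd' vs 'c' => differ
  Position 7: 'c' vs 'd' => differ
  Position 8: 'd' vs 'd' => same
Total differences (Hamming distance): 7

7


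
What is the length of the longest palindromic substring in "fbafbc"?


Input: "fbafbc"
Checking substrings for palindromes:
  No multi-char palindromic substrings found
Longest palindromic substring: "f" with length 1

1


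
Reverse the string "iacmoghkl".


Input: iacmoghkl
Reading characters right to left:
  Position 8: 'l'
  Position 7: 'k'
  Position 6: 'h'
  Position 5: 'g'
  Position 4: 'o'
  Position 3: 'm'
  Position 2: 'c'
  Position 1: 'a'
  Position 0: 'i'
Reversed: lkhgomcai

lkhgomcai


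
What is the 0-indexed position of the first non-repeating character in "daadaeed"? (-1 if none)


Input: daadaeed
Character frequencies:
  'a': 3
  'd': 3
  'e': 2
Scanning left to right for freq == 1:
  Position 0 ('d'): freq=3, skip
  Position 1 ('a'): freq=3, skip
  Position 2 ('a'): freq=3, skip
  Position 3 ('d'): freq=3, skip
  Position 4 ('a'): freq=3, skip
  Position 5 ('e'): freq=2, skip
  Position 6 ('e'): freq=2, skip
  Position 7 ('d'): freq=3, skip
  No unique character found => answer = -1

-1


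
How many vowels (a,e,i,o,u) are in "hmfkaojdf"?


Input: hmfkaojdf
Checking each character:
  'h' at position 0: consonant
  'm' at position 1: consonant
  'f' at position 2: consonant
  'k' at position 3: consonant
  'a' at position 4: vowel (running total: 1)
  'o' at position 5: vowel (running total: 2)
  'j' at position 6: consonant
  'd' at position 7: consonant
  'f' at position 8: consonant
Total vowels: 2

2


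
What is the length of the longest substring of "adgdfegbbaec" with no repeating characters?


Input: "adgdfegbbaec"
Sliding window (track last position of each char):
  Position 0 ('a'): window [0,0] length 1 -- new best
  Position 1 ('d'): window [0,1] length 2 -- new best
  Position 2 ('g'): window [0,2] length 3 -- new best
  Position 3 ('d'): repeat (last at 1), move window start to 2
  Position 3 ('d'): window [2,3] length 2
  Position 4 ('f'): window [2,4] length 3
  Position 5 ('e'): window [2,5] length 4 -- new best
  Position 6 ('g'): repeat (last at 2), move window start to 3
  Position 6 ('g'): window [3,6] length 4
  Position 7 ('b'): window [3,7] length 5 -- new best
  Position 8 ('b'): repeat (last at 7), move window start to 8
  Position 8 ('b'): window [8,8] length 1
  Position 9 ('a'): window [8,9] length 2
  Position 10 ('e'): window [8,10] length 3
  Position 11 ('c'): window [8,11] length 4
Longest substring with no repeats: "dfegb" with length 5

5


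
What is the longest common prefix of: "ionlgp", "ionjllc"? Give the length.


Words: ionlgp, ionjllc
  Position 0: all 'i' => match
  Position 1: all 'o' => match
  Position 2: all 'n' => match
  Position 3: ('l', 'j') => mismatch, stop
LCP = "ion" (length 3)

3


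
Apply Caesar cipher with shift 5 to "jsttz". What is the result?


Caesar cipher: shift "jsttz" by 5
  'j' (pos 9) + 5 = pos 14 = 'o'
  's' (pos 18) + 5 = pos 23 = 'x'
  't' (pos 19) + 5 = pos 24 = 'y'
  't' (pos 19) + 5 = pos 24 = 'y'
  'z' (pos 25) + 5 = pos 4 = 'e'
Result: oxyye

oxyye


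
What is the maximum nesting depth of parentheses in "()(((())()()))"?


Input: "()(((())()()))"
Tracking depth:
  Position 0 '(': depth becomes 1
  Position 1 ')': depth becomes 0
  Position 2 '(': depth becomes 1
  Position 3 '(': depth becomes 2
  Position 4 '(': depth becomes 3
  Position 5 '(': depth becomes 4
  Position 6 ')': depth becomes 3
  Position 7 ')': depth becomes 2
  Position 8 '(': depth becomes 3
  Position 9 ')': depth becomes 2
  Position 10 '(': depth becomes 3
  Position 11 ')': depth becomes 2
  Position 12 ')': depth becomes 1
  Position 13 ')': depth becomes 0
Maximum depth reached: 4

4


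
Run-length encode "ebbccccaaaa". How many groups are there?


Input: ebbccccaaaa
Scanning for consecutive runs:
  Group 1: 'e' x 1 (positions 0-0)
  Group 2: 'b' x 2 (positions 1-2)
  Group 3: 'c' x 4 (positions 3-6)
  Group 4: 'a' x 4 (positions 7-10)
Total groups: 4

4


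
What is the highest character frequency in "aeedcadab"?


Input: aeedcadab
Character counts:
  'a': 3
  'b': 1
  'c': 1
  'd': 2
  'e': 2
Maximum frequency: 3

3


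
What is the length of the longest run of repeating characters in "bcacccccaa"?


Input: "bcacccccaa"
Scanning for longest run:
  Position 1 ('c'): new char, reset run to 1
  Position 2 ('a'): new char, reset run to 1
  Position 3 ('c'): new char, reset run to 1
  Position 4 ('c'): continues run of 'c', length=2
  Position 5 ('c'): continues run of 'c', length=3
  Position 6 ('c'): continues run of 'c', length=4
  Position 7 ('c'): continues run of 'c', length=5
  Position 8 ('a'): new char, reset run to 1
  Position 9 ('a'): continues run of 'a', length=2
Longest run: 'c' with length 5

5


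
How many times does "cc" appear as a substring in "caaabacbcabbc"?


Searching for "cc" in "caaabacbcabbc"
Scanning each position:
  Position 0: "ca" => no
  Position 1: "aa" => no
  Position 2: "aa" => no
  Position 3: "ab" => no
  Position 4: "ba" => no
  Position 5: "ac" => no
  Position 6: "cb" => no
  Position 7: "bc" => no
  Position 8: "ca" => no
  Position 9: "ab" => no
  Position 10: "bb" => no
  Position 11: "bc" => no
Total occurrences: 0

0


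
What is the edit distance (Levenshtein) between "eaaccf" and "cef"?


Computing edit distance: "eaaccf" -> "cef"
DP table:
           c    e    f
      0    1    2    3
  e   1    1    1    2
  a   2    2    2    2
  a   3    3    3    3
  c   4    3    4    4
  c   5    4    4    5
  f   6    5    5    4
Edit distance = dp[6][3] = 4

4


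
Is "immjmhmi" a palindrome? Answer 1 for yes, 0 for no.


Input: immjmhmi
Reversed: imhmjmmi
  Compare pos 0 ('i') with pos 7 ('i'): match
  Compare pos 1 ('m') with pos 6 ('m'): match
  Compare pos 2 ('m') with pos 5 ('h'): MISMATCH
  Compare pos 3 ('j') with pos 4 ('m'): MISMATCH
Result: not a palindrome

0


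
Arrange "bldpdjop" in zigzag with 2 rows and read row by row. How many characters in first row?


Zigzag "bldpdjop" into 2 rows:
Placing characters:
  'b' => row 0
  'l' => row 1
  'd' => row 0
  'p' => row 1
  'd' => row 0
  'j' => row 1
  'o' => row 0
  'p' => row 1
Rows:
  Row 0: "bddo"
  Row 1: "lpjp"
First row length: 4

4


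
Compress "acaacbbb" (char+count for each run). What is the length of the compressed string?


Input: acaacbbb
Runs:
  'a' x 1 => "a1"
  'c' x 1 => "c1"
  'a' x 2 => "a2"
  'c' x 1 => "c1"
  'b' x 3 => "b3"
Compressed: "a1c1a2c1b3"
Compressed length: 10

10


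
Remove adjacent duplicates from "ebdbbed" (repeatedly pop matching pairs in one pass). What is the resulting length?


Input: ebdbbed
Stack-based adjacent duplicate removal:
  Read 'e': push. Stack: e
  Read 'b': push. Stack: eb
  Read 'd': push. Stack: ebd
  Read 'b': push. Stack: ebdb
  Read 'b': matches stack top 'b' => pop. Stack: ebd
  Read 'e': push. Stack: ebde
  Read 'd': push. Stack: ebded
Final stack: "ebded" (length 5)

5


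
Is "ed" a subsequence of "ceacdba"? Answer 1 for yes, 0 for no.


Check if "ed" is a subsequence of "ceacdba"
Greedy scan:
  Position 0 ('c'): no match needed
  Position 1 ('e'): matches sub[0] = 'e'
  Position 2 ('a'): no match needed
  Position 3 ('c'): no match needed
  Position 4 ('d'): matches sub[1] = 'd'
  Position 5 ('b'): no match needed
  Position 6 ('a'): no match needed
All 2 characters matched => is a subsequence

1


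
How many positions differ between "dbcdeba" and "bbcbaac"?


Comparing "dbcdeba" and "bbcbaac" position by position:
  Position 0: 'd' vs 'b' => DIFFER
  Position 1: 'b' vs 'b' => same
  Position 2: 'c' vs 'c' => same
  Position 3: 'd' vs 'b' => DIFFER
  Position 4: 'e' vs 'a' => DIFFER
  Position 5: 'b' vs 'a' => DIFFER
  Position 6: 'a' vs 'c' => DIFFER
Positions that differ: 5

5


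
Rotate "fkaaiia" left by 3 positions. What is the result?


Input: "fkaaiia", rotate left by 3
First 3 characters: "fka"
Remaining characters: "aiia"
Concatenate remaining + first: "aiia" + "fka" = "aiiafka"

aiiafka


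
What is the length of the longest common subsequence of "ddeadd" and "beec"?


LCS of "ddeadd" and "beec"
DP table:
           b    e    e    c
      0    0    0    0    0
  d   0    0    0    0    0
  d   0    0    0    0    0
  e   0    0    1    1    1
  a   0    0    1    1    1
  d   0    0    1    1    1
  d   0    0    1    1    1
LCS length = dp[6][4] = 1

1


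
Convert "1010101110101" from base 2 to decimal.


Input: "1010101110101" in base 2
Positional expansion:
  Digit '1' (value 1) x 2^12 = 4096
  Digit '0' (value 0) x 2^11 = 0
  Digit '1' (value 1) x 2^10 = 1024
  Digit '0' (value 0) x 2^9 = 0
  Digit '1' (value 1) x 2^8 = 256
  Digit '0' (value 0) x 2^7 = 0
  Digit '1' (value 1) x 2^6 = 64
  Digit '1' (value 1) x 2^5 = 32
  Digit '1' (value 1) x 2^4 = 16
  Digit '0' (value 0) x 2^3 = 0
  Digit '1' (value 1) x 2^2 = 4
  Digit '0' (value 0) x 2^1 = 0
  Digit '1' (value 1) x 2^0 = 1
Sum = 5493

5493


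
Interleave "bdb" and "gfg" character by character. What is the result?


Interleaving "bdb" and "gfg":
  Position 0: 'b' from first, 'g' from second => "bg"
  Position 1: 'd' from first, 'f' from second => "df"
  Position 2: 'b' from first, 'g' from second => "bg"
Result: bgdfbg

bgdfbg


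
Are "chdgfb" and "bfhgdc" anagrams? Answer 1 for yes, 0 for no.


Strings: "chdgfb", "bfhgdc"
Sorted first:  bcdfgh
Sorted second: bcdfgh
Sorted forms match => anagrams

1


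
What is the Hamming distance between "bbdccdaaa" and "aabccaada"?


Comparing "bbdccdaaa" and "aabccaada" position by position:
  Position 0: 'b' vs 'a' => differ
  Position 1: 'b' vs 'a' => differ
  Position 2: 'd' vs 'b' => differ
  Position 3: 'c' vs 'c' => same
  Position 4: 'c' vs 'c' => same
  Position 5: 'd' vs 'a' => differ
  Position 6: 'a' vs 'a' => same
  Position 7: 'a' vs 'd' => differ
  Position 8: 'a' vs 'a' => same
Total differences (Hamming distance): 5

5


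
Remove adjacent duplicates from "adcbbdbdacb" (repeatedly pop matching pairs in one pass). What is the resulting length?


Input: adcbbdbdacb
Stack-based adjacent duplicate removal:
  Read 'a': push. Stack: a
  Read 'd': push. Stack: ad
  Read 'c': push. Stack: adc
  Read 'b': push. Stack: adcb
  Read 'b': matches stack top 'b' => pop. Stack: adc
  Read 'd': push. Stack: adcd
  Read 'b': push. Stack: adcdb
  Read 'd': push. Stack: adcdbd
  Read 'a': push. Stack: adcdbda
  Read 'c': push. Stack: adcdbdac
  Read 'b': push. Stack: adcdbdacb
Final stack: "adcdbdacb" (length 9)

9


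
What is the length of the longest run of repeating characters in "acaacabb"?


Input: "acaacabb"
Scanning for longest run:
  Position 1 ('c'): new char, reset run to 1
  Position 2 ('a'): new char, reset run to 1
  Position 3 ('a'): continues run of 'a', length=2
  Position 4 ('c'): new char, reset run to 1
  Position 5 ('a'): new char, reset run to 1
  Position 6 ('b'): new char, reset run to 1
  Position 7 ('b'): continues run of 'b', length=2
Longest run: 'a' with length 2

2


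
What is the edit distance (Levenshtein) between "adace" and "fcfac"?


Computing edit distance: "adace" -> "fcfac"
DP table:
           f    c    f    a    c
      0    1    2    3    4    5
  a   1    1    2    3    3    4
  d   2    2    2    3    4    4
  a   3    3    3    3    3    4
  c   4    4    3    4    4    3
  e   5    5    4    4    5    4
Edit distance = dp[5][5] = 4

4


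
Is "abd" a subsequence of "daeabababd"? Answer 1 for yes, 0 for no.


Check if "abd" is a subsequence of "daeabababd"
Greedy scan:
  Position 0 ('d'): no match needed
  Position 1 ('a'): matches sub[0] = 'a'
  Position 2 ('e'): no match needed
  Position 3 ('a'): no match needed
  Position 4 ('b'): matches sub[1] = 'b'
  Position 5 ('a'): no match needed
  Position 6 ('b'): no match needed
  Position 7 ('a'): no match needed
  Position 8 ('b'): no match needed
  Position 9 ('d'): matches sub[2] = 'd'
All 3 characters matched => is a subsequence

1


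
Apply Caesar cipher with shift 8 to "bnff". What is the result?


Caesar cipher: shift "bnff" by 8
  'b' (pos 1) + 8 = pos 9 = 'j'
  'n' (pos 13) + 8 = pos 21 = 'v'
  'f' (pos 5) + 8 = pos 13 = 'n'
  'f' (pos 5) + 8 = pos 13 = 'n'
Result: jvnn

jvnn


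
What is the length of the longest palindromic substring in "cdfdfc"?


Input: "cdfdfc"
Checking substrings for palindromes:
  [1:4] "dfd" (len 3) => palindrome
  [2:5] "fdf" (len 3) => palindrome
Longest palindromic substring: "dfd" with length 3

3


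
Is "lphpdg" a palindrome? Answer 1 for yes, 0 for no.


Input: lphpdg
Reversed: gdphpl
  Compare pos 0 ('l') with pos 5 ('g'): MISMATCH
  Compare pos 1 ('p') with pos 4 ('d'): MISMATCH
  Compare pos 2 ('h') with pos 3 ('p'): MISMATCH
Result: not a palindrome

0


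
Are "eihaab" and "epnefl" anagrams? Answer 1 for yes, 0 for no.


Strings: "eihaab", "epnefl"
Sorted first:  aabehi
Sorted second: eeflnp
Differ at position 0: 'a' vs 'e' => not anagrams

0


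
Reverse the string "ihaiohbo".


Input: ihaiohbo
Reading characters right to left:
  Position 7: 'o'
  Position 6: 'b'
  Position 5: 'h'
  Position 4: 'o'
  Position 3: 'i'
  Position 2: 'a'
  Position 1: 'h'
  Position 0: 'i'
Reversed: obhoiahi

obhoiahi


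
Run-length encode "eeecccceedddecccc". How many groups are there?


Input: eeecccceedddecccc
Scanning for consecutive runs:
  Group 1: 'e' x 3 (positions 0-2)
  Group 2: 'c' x 4 (positions 3-6)
  Group 3: 'e' x 2 (positions 7-8)
  Group 4: 'd' x 3 (positions 9-11)
  Group 5: 'e' x 1 (positions 12-12)
  Group 6: 'c' x 4 (positions 13-16)
Total groups: 6

6


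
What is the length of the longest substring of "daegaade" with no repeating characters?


Input: "daegaade"
Sliding window (track last position of each char):
  Position 0 ('d'): window [0,0] length 1 -- new best
  Position 1 ('a'): window [0,1] length 2 -- new best
  Position 2 ('e'): window [0,2] length 3 -- new best
  Position 3 ('g'): window [0,3] length 4 -- new best
  Position 4 ('a'): repeat (last at 1), move window start to 2
  Position 4 ('a'): window [2,4] length 3
  Position 5 ('a'): repeat (last at 4), move window start to 5
  Position 5 ('a'): window [5,5] length 1
  Position 6 ('d'): window [5,6] length 2
  Position 7 ('e'): window [5,7] length 3
Longest substring with no repeats: "daeg" with length 4

4


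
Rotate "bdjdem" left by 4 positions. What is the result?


Input: "bdjdem", rotate left by 4
First 4 characters: "bdjd"
Remaining characters: "em"
Concatenate remaining + first: "em" + "bdjd" = "embdjd"

embdjd


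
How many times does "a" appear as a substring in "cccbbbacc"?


Searching for "a" in "cccbbbacc"
Scanning each position:
  Position 0: "c" => no
  Position 1: "c" => no
  Position 2: "c" => no
  Position 3: "b" => no
  Position 4: "b" => no
  Position 5: "b" => no
  Position 6: "a" => MATCH
  Position 7: "c" => no
  Position 8: "c" => no
Total occurrences: 1

1


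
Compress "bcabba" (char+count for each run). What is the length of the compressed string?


Input: bcabba
Runs:
  'b' x 1 => "b1"
  'c' x 1 => "c1"
  'a' x 1 => "a1"
  'b' x 2 => "b2"
  'a' x 1 => "a1"
Compressed: "b1c1a1b2a1"
Compressed length: 10

10


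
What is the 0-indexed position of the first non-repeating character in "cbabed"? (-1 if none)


Input: cbabed
Character frequencies:
  'a': 1
  'b': 2
  'c': 1
  'd': 1
  'e': 1
Scanning left to right for freq == 1:
  Position 0 ('c'): unique! => answer = 0

0


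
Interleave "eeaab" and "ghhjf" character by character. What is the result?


Interleaving "eeaab" and "ghhjf":
  Position 0: 'e' from first, 'g' from second => "eg"
  Position 1: 'e' from first, 'h' from second => "eh"
  Position 2: 'a' from first, 'h' from second => "ah"
  Position 3: 'a' from first, 'j' from second => "aj"
  Position 4: 'b' from first, 'f' from second => "bf"
Result: egehahajbf

egehahajbf


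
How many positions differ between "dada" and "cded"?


Comparing "dada" and "cded" position by position:
  Position 0: 'd' vs 'c' => DIFFER
  Position 1: 'a' vs 'd' => DIFFER
  Position 2: 'd' vs 'e' => DIFFER
  Position 3: 'a' vs 'd' => DIFFER
Positions that differ: 4

4


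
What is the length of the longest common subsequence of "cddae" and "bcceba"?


LCS of "cddae" and "bcceba"
DP table:
           b    c    c    e    b    a
      0    0    0    0    0    0    0
  c   0    0    1    1    1    1    1
  d   0    0    1    1    1    1    1
  d   0    0    1    1    1    1    1
  a   0    0    1    1    1    1    2
  e   0    0    1    1    2    2    2
LCS length = dp[5][6] = 2

2


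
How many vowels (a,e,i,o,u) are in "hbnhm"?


Input: hbnhm
Checking each character:
  'h' at position 0: consonant
  'b' at position 1: consonant
  'n' at position 2: consonant
  'h' at position 3: consonant
  'm' at position 4: consonant
Total vowels: 0

0


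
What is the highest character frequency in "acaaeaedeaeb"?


Input: acaaeaedeaeb
Character counts:
  'a': 5
  'b': 1
  'c': 1
  'd': 1
  'e': 4
Maximum frequency: 5

5


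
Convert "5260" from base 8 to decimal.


Input: "5260" in base 8
Positional expansion:
  Digit '5' (value 5) x 8^3 = 2560
  Digit '2' (value 2) x 8^2 = 128
  Digit '6' (value 6) x 8^1 = 48
  Digit '0' (value 0) x 8^0 = 0
Sum = 2736

2736


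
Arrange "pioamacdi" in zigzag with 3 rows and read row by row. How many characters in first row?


Zigzag "pioamacdi" into 3 rows:
Placing characters:
  'p' => row 0
  'i' => row 1
  'o' => row 2
  'a' => row 1
  'm' => row 0
  'a' => row 1
  'c' => row 2
  'd' => row 1
  'i' => row 0
Rows:
  Row 0: "pmi"
  Row 1: "iaad"
  Row 2: "oc"
First row length: 3

3


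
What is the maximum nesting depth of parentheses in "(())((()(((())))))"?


Input: "(())((()(((())))))"
Tracking depth:
  Position 0 '(': depth becomes 1
  Position 1 '(': depth becomes 2
  Position 2 ')': depth becomes 1
  Position 3 ')': depth becomes 0
  Position 4 '(': depth becomes 1
  Position 5 '(': depth becomes 2
  Position 6 '(': depth becomes 3
  Position 7 ')': depth becomes 2
  Position 8 '(': depth becomes 3
  Position 9 '(': depth becomes 4
  Position 10 '(': depth becomes 5
  Position 11 '(': depth becomes 6
  Position 12 ')': depth becomes 5
  Position 13 ')': depth becomes 4
  Position 14 ')': depth becomes 3
  Position 15 ')': depth becomes 2
  Position 16 ')': depth becomes 1
  Position 17 ')': depth becomes 0
Maximum depth reached: 6

6


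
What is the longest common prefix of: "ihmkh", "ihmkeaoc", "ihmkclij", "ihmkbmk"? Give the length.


Words: ihmkh, ihmkeaoc, ihmkclij, ihmkbmk
  Position 0: all 'i' => match
  Position 1: all 'h' => match
  Position 2: all 'm' => match
  Position 3: all 'k' => match
  Position 4: ('h', 'e', 'c', 'b') => mismatch, stop
LCP = "ihmk" (length 4)

4


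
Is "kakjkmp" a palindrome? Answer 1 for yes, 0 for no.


Input: kakjkmp
Reversed: pmkjkak
  Compare pos 0 ('k') with pos 6 ('p'): MISMATCH
  Compare pos 1 ('a') with pos 5 ('m'): MISMATCH
  Compare pos 2 ('k') with pos 4 ('k'): match
Result: not a palindrome

0


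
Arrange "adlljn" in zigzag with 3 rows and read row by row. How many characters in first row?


Zigzag "adlljn" into 3 rows:
Placing characters:
  'a' => row 0
  'd' => row 1
  'l' => row 2
  'l' => row 1
  'j' => row 0
  'n' => row 1
Rows:
  Row 0: "aj"
  Row 1: "dln"
  Row 2: "l"
First row length: 2

2


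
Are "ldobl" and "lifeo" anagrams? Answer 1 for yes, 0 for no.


Strings: "ldobl", "lifeo"
Sorted first:  bdllo
Sorted second: efilo
Differ at position 0: 'b' vs 'e' => not anagrams

0


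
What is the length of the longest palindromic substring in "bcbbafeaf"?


Input: "bcbbafeaf"
Checking substrings for palindromes:
  [0:3] "bcb" (len 3) => palindrome
  [2:4] "bb" (len 2) => palindrome
Longest palindromic substring: "bcb" with length 3

3


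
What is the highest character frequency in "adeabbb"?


Input: adeabbb
Character counts:
  'a': 2
  'b': 3
  'd': 1
  'e': 1
Maximum frequency: 3

3


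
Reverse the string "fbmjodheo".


Input: fbmjodheo
Reading characters right to left:
  Position 8: 'o'
  Position 7: 'e'
  Position 6: 'h'
  Position 5: 'd'
  Position 4: 'o'
  Position 3: 'j'
  Position 2: 'm'
  Position 1: 'b'
  Position 0: 'f'
Reversed: oehdojmbf

oehdojmbf


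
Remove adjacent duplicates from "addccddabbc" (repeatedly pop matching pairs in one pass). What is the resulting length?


Input: addccddabbc
Stack-based adjacent duplicate removal:
  Read 'a': push. Stack: a
  Read 'd': push. Stack: ad
  Read 'd': matches stack top 'd' => pop. Stack: a
  Read 'c': push. Stack: ac
  Read 'c': matches stack top 'c' => pop. Stack: a
  Read 'd': push. Stack: ad
  Read 'd': matches stack top 'd' => pop. Stack: a
  Read 'a': matches stack top 'a' => pop. Stack: (empty)
  Read 'b': push. Stack: b
  Read 'b': matches stack top 'b' => pop. Stack: (empty)
  Read 'c': push. Stack: c
Final stack: "c" (length 1)

1


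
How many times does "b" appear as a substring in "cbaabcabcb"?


Searching for "b" in "cbaabcabcb"
Scanning each position:
  Position 0: "c" => no
  Position 1: "b" => MATCH
  Position 2: "a" => no
  Position 3: "a" => no
  Position 4: "b" => MATCH
  Position 5: "c" => no
  Position 6: "a" => no
  Position 7: "b" => MATCH
  Position 8: "c" => no
  Position 9: "b" => MATCH
Total occurrences: 4

4
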